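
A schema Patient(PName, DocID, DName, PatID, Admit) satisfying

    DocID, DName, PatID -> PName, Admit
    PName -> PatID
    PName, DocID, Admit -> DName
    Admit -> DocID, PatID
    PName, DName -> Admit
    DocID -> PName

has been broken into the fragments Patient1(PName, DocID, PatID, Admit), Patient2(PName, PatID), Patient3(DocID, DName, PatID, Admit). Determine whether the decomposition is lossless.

Chase test. Columns are PName, DocID, DName, PatID, Admit; row i has aⱼ where attribute j ∈ Patienti, else bᵢⱼ.
Initial tableau (one row per fragment):
  row 1: a1 a2 b13 a4 a5
  row 2: a1 b22 b23 a4 b25
  row 3: b31 a2 a3 a4 a5
Rows 1 and 3 agree on DocID; apply DocID→PName and equate their PName entries.
Rows 1 and 3 agree on PName, DocID, Admit; apply PName, DocID, Admit→DName and equate their DName entries.
Row 1 is now all distinguished symbols — the join is lossless.

Yes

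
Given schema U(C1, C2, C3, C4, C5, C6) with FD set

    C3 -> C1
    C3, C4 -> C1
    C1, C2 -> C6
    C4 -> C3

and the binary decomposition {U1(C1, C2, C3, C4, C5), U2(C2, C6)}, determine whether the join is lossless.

No

Common attributes: U1 ∩ U2 = {C2}.
No dependency enlarges {C2}, so (C2)⁺ = {C2}.
The closure contains neither all of U1 = {C1, C2, C3, C4, C5} nor all of U2 = {C2, C6}, so the common attributes are not a superkey of either fragment. The join is lossy.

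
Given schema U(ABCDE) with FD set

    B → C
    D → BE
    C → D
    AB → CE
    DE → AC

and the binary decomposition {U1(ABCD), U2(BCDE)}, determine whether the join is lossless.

Yes

Common attributes: U1 ∩ U2 = {BCD}.
Closure of {BCD}: D → BE applies, adding E; DE → AC applies, adding A. So (BCD)⁺ = {ABCDE}.
This closure contains every attribute of U1, so U1 ∩ U2 → U1. The join is lossless.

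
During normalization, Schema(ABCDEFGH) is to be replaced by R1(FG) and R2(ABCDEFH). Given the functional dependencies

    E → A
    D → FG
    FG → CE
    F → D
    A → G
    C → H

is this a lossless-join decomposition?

Yes

Common attributes: R1 ∩ R2 = {F}.
Closure of {F}: F → D applies, adding D; D → FG applies, adding G; FG → CE applies, adding CE; C → H applies, adding H; E → A applies, adding A. So (F)⁺ = {ACDEFGH}.
This closure contains every attribute of R1, so R1 ∩ R2 → R1. The join is lossless.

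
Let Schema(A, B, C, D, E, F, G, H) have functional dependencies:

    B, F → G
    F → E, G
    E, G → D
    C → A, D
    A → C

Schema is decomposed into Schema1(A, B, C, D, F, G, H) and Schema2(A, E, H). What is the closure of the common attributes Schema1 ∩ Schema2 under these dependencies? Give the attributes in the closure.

Schema1 ∩ Schema2 = {A, H}.
A → C applies, adding C
C → A, D applies, adding D
Closure: {A, C, D, H}.

A, C, D, H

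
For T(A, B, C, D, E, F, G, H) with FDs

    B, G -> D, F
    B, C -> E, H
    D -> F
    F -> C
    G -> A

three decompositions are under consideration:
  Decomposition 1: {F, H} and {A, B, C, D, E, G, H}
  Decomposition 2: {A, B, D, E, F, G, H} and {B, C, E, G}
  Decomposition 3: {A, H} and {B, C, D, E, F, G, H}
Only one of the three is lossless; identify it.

Decomposition 1: common = {H}, closure = {H} → lossy.
Decomposition 2: common = {B, E, G}, closure = {A, B, C, D, E, F, G, H} → lossless.
Decomposition 3: common = {H}, closure = {H} → lossy.

Decomposition 2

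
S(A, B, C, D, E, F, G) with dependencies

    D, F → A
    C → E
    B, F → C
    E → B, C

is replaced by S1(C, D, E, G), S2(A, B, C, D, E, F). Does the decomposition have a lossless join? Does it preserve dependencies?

Lossless test: (C, D, E)⁺ = {B, C, D, E}, which is a superkey of neither fragment — lossy.
Dependency preservation: every FD's attributes lie within a single fragment, so each can be enforced locally — preserved.

lossy but dependency-preserving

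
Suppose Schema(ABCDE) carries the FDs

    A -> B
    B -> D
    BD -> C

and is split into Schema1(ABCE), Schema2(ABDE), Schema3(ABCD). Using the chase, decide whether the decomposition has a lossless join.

Yes

Chase test. Columns are ABCDE; row i has aⱼ where attribute j ∈ Schemai, else bᵢⱼ.
Initial tableau (one row per fragment):
  row 1: a1 a2 a3 b14 a5
  row 2: a1 a2 b23 a4 a5
  row 3: a1 a2 a3 a4 b35
Rows 1 and 2 agree on B; apply B→D and equate their D entries.
Rows 1 and 2 agree on BD; apply BD→C and equate their C entries.
Row 1 is now all distinguished symbols — the join is lossless.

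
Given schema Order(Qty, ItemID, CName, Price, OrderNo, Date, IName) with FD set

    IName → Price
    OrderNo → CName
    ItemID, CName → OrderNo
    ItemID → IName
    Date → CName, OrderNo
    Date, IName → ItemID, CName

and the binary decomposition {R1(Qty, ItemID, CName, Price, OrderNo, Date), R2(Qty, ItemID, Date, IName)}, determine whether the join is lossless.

Yes

Common attributes: R1 ∩ R2 = {Qty, ItemID, Date}.
Closure of {Qty, ItemID, Date}: ItemID → IName applies, adding IName; Date → CName, OrderNo applies, adding CName, OrderNo; IName → Price applies, adding Price. So (Qty, ItemID, Date)⁺ = {Qty, ItemID, CName, Price, OrderNo, Date, IName}.
This closure contains every attribute of R1, so R1 ∩ R2 → R1. The join is lossless.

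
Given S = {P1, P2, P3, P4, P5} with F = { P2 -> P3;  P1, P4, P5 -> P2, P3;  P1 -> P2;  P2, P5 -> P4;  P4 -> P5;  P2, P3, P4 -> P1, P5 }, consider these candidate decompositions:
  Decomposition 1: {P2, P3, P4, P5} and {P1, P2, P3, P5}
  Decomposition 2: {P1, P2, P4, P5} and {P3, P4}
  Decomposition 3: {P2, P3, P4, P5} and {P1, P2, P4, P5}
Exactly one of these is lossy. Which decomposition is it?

Decomposition 1: common = {P2, P3, P5}, closure = {P1, P2, P3, P4, P5} → lossless.
Decomposition 2: common = {P4}, closure = {P4, P5} → lossy.
Decomposition 3: common = {P2, P4, P5}, closure = {P1, P2, P3, P4, P5} → lossless.

Decomposition 2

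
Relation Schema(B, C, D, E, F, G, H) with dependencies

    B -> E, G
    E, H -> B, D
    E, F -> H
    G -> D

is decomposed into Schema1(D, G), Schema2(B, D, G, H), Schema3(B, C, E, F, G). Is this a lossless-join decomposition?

Chase test. Columns are B, C, D, E, F, G, H; row i has aⱼ where attribute j ∈ Schemai, else bᵢⱼ.
Initial tableau (one row per fragment):
  row 1: b11 b12 a3 b14 b15 a6 b17
  row 2: a1 b22 a3 b24 b25 a6 a7
  row 3: a1 a2 b33 a4 a5 a6 b37
Rows 2 and 3 agree on B; apply B→E, G and equate their E, G entries.
Rows 1 and 3 agree on G; apply G→D and equate their D entries.
No row becomes fully distinguished — the join is lossy.

No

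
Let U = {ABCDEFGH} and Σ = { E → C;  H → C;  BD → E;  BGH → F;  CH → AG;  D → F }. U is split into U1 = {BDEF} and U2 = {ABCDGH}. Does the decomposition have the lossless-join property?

Common attributes: U1 ∩ U2 = {BD}.
Closure of {BD}: BD → E applies, adding E; D → F applies, adding F; E → C applies, adding C. So (BD)⁺ = {BCDEF}.
This closure contains every attribute of U1, so U1 ∩ U2 → U1. The join is lossless.

Yes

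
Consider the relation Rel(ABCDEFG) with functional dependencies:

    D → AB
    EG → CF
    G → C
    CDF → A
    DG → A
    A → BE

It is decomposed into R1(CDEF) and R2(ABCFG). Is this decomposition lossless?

No

Common attributes: R1 ∩ R2 = {CF}.
No dependency enlarges {CF}, so (CF)⁺ = {CF}.
The closure contains neither all of R1 = {CDEF} nor all of R2 = {ABCFG}, so the common attributes are not a superkey of either fragment. The join is lossy.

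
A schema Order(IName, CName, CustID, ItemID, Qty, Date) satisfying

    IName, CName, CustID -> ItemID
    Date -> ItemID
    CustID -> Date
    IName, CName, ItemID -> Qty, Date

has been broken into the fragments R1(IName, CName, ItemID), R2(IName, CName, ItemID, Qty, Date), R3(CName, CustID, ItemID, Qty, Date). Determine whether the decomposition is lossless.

No

Chase test. Columns are IName, CName, CustID, ItemID, Qty, Date; row i has aⱼ where attribute j ∈ Ri, else bᵢⱼ.
Initial tableau (one row per fragment):
  row 1: a1 a2 b13 a4 b15 b16
  row 2: a1 a2 b23 a4 a5 a6
  row 3: b31 a2 a3 a4 a5 a6
Rows 1 and 2 agree on IName, CName, ItemID; apply IName, CName, ItemID→Qty, Date and equate their Qty, Date entries.
No row becomes fully distinguished — the join is lossy.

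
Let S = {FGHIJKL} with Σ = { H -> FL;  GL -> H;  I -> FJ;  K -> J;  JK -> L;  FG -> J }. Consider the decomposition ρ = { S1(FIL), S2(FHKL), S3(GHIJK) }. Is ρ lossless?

Yes

Chase test. Columns are FGHIJKL; row i has aⱼ where attribute j ∈ Si, else bᵢⱼ.
Initial tableau (one row per fragment):
  row 1: a1 b12 b13 a4 b15 b16 a7
  row 2: a1 b22 a3 b24 b25 a6 a7
  row 3: b31 a2 a3 a4 a5 a6 b37
Rows 2 and 3 agree on H; apply H→FL and equate their FL entries.
Rows 1 and 3 agree on I; apply I→FJ and equate their FJ entries.
Rows 2 and 3 agree on K; apply K→J and equate their J entries.
Row 3 is now all distinguished symbols — the join is lossless.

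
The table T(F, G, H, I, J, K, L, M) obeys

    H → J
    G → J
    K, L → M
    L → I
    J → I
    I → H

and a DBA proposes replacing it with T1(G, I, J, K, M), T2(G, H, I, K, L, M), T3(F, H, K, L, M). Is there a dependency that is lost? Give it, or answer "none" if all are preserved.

H → J: restricted closure across fragments reaches J.
G → J lies within T1.
K, L → M lies within T2.
L → I lies within T2.
J → I lies within T1.
I → H lies within T2.
Every dependency is enforceable on the fragments, so the decomposition is dependency-preserving.

none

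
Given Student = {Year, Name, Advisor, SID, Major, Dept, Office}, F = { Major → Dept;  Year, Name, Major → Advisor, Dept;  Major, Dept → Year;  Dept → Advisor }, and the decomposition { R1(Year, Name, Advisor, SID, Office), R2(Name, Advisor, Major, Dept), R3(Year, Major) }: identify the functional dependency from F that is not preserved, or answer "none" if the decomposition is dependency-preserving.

Major → Dept lies within R2.
Year, Name, Major → Advisor, Dept: restricted closure across fragments reaches Advisor, Dept.
Major, Dept → Year: restricted closure across fragments reaches Year.
Dept → Advisor lies within R2.
Every dependency is enforceable on the fragments, so the decomposition is dependency-preserving.

none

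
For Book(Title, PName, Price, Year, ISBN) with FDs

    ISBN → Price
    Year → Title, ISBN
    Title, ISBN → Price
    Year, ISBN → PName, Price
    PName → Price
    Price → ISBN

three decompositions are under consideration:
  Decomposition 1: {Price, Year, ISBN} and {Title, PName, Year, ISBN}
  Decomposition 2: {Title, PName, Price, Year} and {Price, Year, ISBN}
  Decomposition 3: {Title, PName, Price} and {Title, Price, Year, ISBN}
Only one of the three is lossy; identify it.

Decomposition 3

Decomposition 1: common = {Year, ISBN}, closure = {Title, PName, Price, Year, ISBN} → lossless.
Decomposition 2: common = {Price, Year}, closure = {Title, PName, Price, Year, ISBN} → lossless.
Decomposition 3: common = {Title, Price}, closure = {Title, Price, ISBN} → lossy.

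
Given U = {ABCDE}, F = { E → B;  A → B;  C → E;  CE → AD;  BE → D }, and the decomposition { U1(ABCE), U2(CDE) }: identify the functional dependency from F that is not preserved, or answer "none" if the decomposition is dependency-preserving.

none

E → B lies within U1.
A → B lies within U1.
C → E lies within U1.
CE → AD: restricted closure across fragments reaches AD.
BE → D: restricted closure across fragments reaches D.
Every dependency is enforceable on the fragments, so the decomposition is dependency-preserving.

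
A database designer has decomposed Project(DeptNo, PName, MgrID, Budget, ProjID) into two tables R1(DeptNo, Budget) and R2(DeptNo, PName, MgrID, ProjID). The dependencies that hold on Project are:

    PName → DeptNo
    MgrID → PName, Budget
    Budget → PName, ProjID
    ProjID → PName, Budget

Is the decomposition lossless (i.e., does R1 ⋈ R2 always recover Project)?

No

Common attributes: R1 ∩ R2 = {DeptNo}.
No dependency enlarges {DeptNo}, so (DeptNo)⁺ = {DeptNo}.
The closure contains neither all of R1 = {DeptNo, Budget} nor all of R2 = {DeptNo, PName, MgrID, ProjID}, so the common attributes are not a superkey of either fragment. The join is lossy.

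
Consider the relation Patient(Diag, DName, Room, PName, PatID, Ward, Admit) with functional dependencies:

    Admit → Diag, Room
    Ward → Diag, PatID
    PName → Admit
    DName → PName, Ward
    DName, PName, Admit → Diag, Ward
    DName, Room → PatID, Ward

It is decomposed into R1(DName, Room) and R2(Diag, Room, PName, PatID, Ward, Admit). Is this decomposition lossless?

No

Common attributes: R1 ∩ R2 = {Room}.
No dependency enlarges {Room}, so (Room)⁺ = {Room}.
The closure contains neither all of R1 = {DName, Room} nor all of R2 = {Diag, Room, PName, PatID, Ward, Admit}, so the common attributes are not a superkey of either fragment. The join is lossy.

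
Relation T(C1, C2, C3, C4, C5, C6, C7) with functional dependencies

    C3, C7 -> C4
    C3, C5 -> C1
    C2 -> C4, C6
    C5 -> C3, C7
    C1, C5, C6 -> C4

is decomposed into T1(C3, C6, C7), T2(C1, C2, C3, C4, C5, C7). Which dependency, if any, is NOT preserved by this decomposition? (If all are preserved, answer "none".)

C2 -> C4, C6

Check C2 → C4, C6: no single fragment contains all of {C2, C4, C6}, and the restricted closure of {C2} across the fragments never reaches {C4, C6}.
C3, C7 → C4 is preserved.
C3, C5 → C1 is preserved.
C5 → C3, C7 is preserved.
C1, C5, C6 → C4 is preserved.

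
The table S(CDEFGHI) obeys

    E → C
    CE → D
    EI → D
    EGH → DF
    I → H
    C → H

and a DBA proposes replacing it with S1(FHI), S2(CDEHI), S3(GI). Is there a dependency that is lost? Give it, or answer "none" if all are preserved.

Check EGH → DF: no single fragment contains all of {DEFGH}, and the restricted closure of {EGH} across the fragments never reaches {DF}.
E → C is preserved.
CE → D is preserved.
EI → D is preserved.
I → H is preserved.
C → H is preserved.

EGH → DF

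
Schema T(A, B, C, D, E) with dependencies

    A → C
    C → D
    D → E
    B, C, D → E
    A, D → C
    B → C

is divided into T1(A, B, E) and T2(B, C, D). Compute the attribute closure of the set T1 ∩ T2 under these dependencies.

T1 ∩ T2 = {B}.
B → C applies, adding C
C → D applies, adding D
D → E applies, adding E
Closure: {B, C, D, E}.

B, C, D, E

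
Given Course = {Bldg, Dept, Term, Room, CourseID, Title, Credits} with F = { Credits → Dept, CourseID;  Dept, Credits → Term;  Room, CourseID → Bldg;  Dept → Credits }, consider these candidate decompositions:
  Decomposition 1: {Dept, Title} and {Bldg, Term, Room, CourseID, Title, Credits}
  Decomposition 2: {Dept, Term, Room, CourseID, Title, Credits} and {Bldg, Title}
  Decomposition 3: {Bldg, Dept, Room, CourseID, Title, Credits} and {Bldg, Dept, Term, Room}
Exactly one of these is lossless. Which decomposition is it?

Decomposition 1: common = {Title}, closure = {Title} → lossy.
Decomposition 2: common = {Title}, closure = {Title} → lossy.
Decomposition 3: common = {Bldg, Dept, Room}, closure = {Bldg, Dept, Term, Room, CourseID, Credits} → lossless.

Decomposition 3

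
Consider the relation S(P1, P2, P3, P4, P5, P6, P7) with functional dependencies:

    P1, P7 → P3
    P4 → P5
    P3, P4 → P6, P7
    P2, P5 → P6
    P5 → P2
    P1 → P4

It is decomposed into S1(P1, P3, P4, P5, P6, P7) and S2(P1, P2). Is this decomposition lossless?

Common attributes: S1 ∩ S2 = {P1}.
Closure of {P1}: P1 → P4 applies, adding P4; P4 → P5 applies, adding P5; P5 → P2 applies, adding P2; P2, P5 → P6 applies, adding P6. So (P1)⁺ = {P1, P2, P4, P5, P6}.
This closure contains every attribute of S2, so S1 ∩ S2 → S2. The join is lossless.

Yes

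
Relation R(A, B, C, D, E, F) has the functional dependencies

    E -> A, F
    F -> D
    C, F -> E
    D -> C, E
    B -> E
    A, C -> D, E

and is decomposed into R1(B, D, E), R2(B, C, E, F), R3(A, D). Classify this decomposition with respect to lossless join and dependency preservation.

lossless but not dependency-preserving

Lossless test (chase): Rows 1 and 2 agree on E; apply E→A, F and equate their A, F entries. Rows 1 and 2 agree on F; apply F→D and equate their D entries. Rows 1 and 2 agree on D; apply D→C, E and equate their C, E entries. Rows 1 and 3 agree on D; apply D→C, E and equate their C, E entries. Rows 1 and 3 agree on E; apply E→A, F and equate their A, F entries. Row 1 is now all distinguished symbols — the join is lossless.
Dependency preservation: the restricted closure of {A, C} across the fragments never reaches {D, E}, so A, C → D, E cannot be enforced without a join — not preserved.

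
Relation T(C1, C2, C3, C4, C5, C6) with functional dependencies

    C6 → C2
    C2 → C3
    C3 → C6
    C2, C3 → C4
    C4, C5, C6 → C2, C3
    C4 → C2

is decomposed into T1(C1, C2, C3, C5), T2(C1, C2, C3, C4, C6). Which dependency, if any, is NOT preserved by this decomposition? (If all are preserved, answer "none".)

C6 → C2 lies within T2.
C2 → C3 lies within T1.
C3 → C6 lies within T2.
C2, C3 → C4 lies within T2.
C4, C5, C6 → C2, C3: restricted closure across fragments reaches C2, C3.
C4 → C2 lies within T2.
Every dependency is enforceable on the fragments, so the decomposition is dependency-preserving.

none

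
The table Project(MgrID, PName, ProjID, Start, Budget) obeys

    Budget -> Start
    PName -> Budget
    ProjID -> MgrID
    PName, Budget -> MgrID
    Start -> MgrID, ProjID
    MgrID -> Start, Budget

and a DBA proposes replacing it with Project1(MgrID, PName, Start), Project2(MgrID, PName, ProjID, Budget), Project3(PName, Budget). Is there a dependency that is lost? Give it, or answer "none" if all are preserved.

none

Budget → Start: restricted closure across fragments reaches Start.
PName → Budget lies within Project2.
ProjID → MgrID lies within Project2.
PName, Budget → MgrID lies within Project2.
Start → MgrID, ProjID: restricted closure across fragments reaches MgrID, ProjID.
MgrID → Start, Budget: restricted closure across fragments reaches Start, Budget.
Every dependency is enforceable on the fragments, so the decomposition is dependency-preserving.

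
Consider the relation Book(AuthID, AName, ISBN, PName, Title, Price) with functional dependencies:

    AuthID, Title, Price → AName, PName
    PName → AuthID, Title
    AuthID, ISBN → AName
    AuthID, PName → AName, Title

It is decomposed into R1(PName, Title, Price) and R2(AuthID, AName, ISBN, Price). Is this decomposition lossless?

No

Common attributes: R1 ∩ R2 = {Price}.
No dependency enlarges {Price}, so (Price)⁺ = {Price}.
The closure contains neither all of R1 = {PName, Title, Price} nor all of R2 = {AuthID, AName, ISBN, Price}, so the common attributes are not a superkey of either fragment. The join is lossy.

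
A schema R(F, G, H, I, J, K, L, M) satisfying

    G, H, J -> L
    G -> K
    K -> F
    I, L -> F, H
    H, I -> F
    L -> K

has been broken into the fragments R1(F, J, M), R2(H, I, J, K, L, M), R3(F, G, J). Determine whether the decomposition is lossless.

No

Chase test. Columns are F, G, H, I, J, K, L, M; row i has aⱼ where attribute j ∈ Ri, else bᵢⱼ.
Initial tableau (one row per fragment):
  row 1: a1 b12 b13 b14 a5 b16 b17 a8
  row 2: b21 b22 a3 a4 a5 a6 a7 a8
  row 3: a1 a2 b33 b34 a5 b36 b37 b38
No row becomes fully distinguished — the join is lossy.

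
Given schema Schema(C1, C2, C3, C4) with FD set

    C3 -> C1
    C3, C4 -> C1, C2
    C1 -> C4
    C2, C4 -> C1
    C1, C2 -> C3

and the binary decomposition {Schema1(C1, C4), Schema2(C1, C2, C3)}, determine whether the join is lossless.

Common attributes: Schema1 ∩ Schema2 = {C1}.
Closure of {C1}: C1 → C4 applies, adding C4. So (C1)⁺ = {C1, C4}.
This closure contains every attribute of Schema1, so Schema1 ∩ Schema2 → Schema1. The join is lossless.

Yes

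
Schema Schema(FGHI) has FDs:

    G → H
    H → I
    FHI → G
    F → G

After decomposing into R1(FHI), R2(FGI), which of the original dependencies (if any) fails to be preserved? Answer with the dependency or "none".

G → H

Check G → H: no single fragment contains all of {GH}, and the restricted closure of {G} across the fragments never reaches {H}.
H → I is preserved.
FHI → G is preserved.
F → G is preserved.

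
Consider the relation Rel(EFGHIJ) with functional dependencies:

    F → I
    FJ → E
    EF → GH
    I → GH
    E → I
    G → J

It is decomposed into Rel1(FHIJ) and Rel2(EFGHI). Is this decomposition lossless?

Common attributes: Rel1 ∩ Rel2 = {FHI}.
Closure of {FHI}: I → GH applies, adding G; G → J applies, adding J; FJ → E applies, adding E. So (FHI)⁺ = {EFGHIJ}.
This closure contains every attribute of Rel1, so Rel1 ∩ Rel2 → Rel1. The join is lossless.

Yes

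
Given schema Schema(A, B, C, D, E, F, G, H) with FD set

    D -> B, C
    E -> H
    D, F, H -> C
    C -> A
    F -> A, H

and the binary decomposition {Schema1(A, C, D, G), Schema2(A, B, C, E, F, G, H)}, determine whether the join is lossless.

Common attributes: Schema1 ∩ Schema2 = {A, C, G}.
No dependency enlarges {A, C, G}, so (A, C, G)⁺ = {A, C, G}.
The closure contains neither all of Schema1 = {A, C, D, G} nor all of Schema2 = {A, B, C, E, F, G, H}, so the common attributes are not a superkey of either fragment. The join is lossy.

No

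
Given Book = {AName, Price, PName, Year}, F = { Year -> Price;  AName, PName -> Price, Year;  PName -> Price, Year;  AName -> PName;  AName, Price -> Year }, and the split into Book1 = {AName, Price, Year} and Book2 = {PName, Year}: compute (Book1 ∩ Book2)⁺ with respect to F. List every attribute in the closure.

Price, Year

Book1 ∩ Book2 = {Year}.
Year → Price applies, adding Price
Closure: {Price, Year}.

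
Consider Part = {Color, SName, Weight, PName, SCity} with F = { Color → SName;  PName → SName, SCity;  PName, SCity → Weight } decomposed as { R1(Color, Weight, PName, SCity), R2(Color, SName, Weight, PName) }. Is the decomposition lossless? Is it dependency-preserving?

lossless and dependency-preserving

Lossless test: (Color, Weight, PName)⁺ = {Color, SName, Weight, PName, SCity}, which contains all of one fragment — lossless.
Dependency preservation: PName → SName, SCity is not contained in any single fragment, but the restricted closure of its left-hand side across the fragments still reaches the right-hand side; the remaining FDs each lie inside some fragment. All dependencies are preserved.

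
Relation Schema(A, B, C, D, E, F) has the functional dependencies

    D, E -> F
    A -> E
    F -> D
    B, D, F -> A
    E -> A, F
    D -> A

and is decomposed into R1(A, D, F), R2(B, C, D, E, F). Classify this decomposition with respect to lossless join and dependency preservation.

Lossless test: (D, F)⁺ = {A, D, E, F}, which contains all of one fragment — lossless.
Dependency preservation: A → E; B, D, F → A; E → A, F are not contained in any single fragment, but the restricted closure of each left-hand side across the fragments still reaches the right-hand side; the remaining FDs each lie inside some fragment. All dependencies are preserved.

lossless and dependency-preserving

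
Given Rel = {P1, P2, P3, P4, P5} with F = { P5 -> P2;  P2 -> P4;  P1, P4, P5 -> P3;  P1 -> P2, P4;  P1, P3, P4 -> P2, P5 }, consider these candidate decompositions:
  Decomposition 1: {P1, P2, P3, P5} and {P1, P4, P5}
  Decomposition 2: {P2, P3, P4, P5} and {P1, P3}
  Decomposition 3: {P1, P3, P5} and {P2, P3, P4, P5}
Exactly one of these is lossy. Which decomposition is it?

Decomposition 1: common = {P1, P5}, closure = {P1, P2, P3, P4, P5} → lossless.
Decomposition 2: common = {P3}, closure = {P3} → lossy.
Decomposition 3: common = {P3, P5}, closure = {P2, P3, P4, P5} → lossless.

Decomposition 2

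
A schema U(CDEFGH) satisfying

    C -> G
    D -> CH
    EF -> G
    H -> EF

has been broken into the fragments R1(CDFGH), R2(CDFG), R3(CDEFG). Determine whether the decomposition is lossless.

Chase test. Columns are CDEFGH; row i has aⱼ where attribute j ∈ Ri, else bᵢⱼ.
Initial tableau (one row per fragment):
  row 1: a1 a2 b13 a4 a5 a6
  row 2: a1 a2 b23 a4 a5 b26
  row 3: a1 a2 a3 a4 a5 b36
Rows 1 and 2 agree on D; apply D→CH and equate their CH entries.
Rows 1 and 3 agree on D; apply D→CH and equate their CH entries.
Rows 1 and 2 agree on H; apply H→EF and equate their EF entries.
Rows 1 and 3 agree on H; apply H→EF and equate their EF entries.
Row 1 is now all distinguished symbols — the join is lossless.

Yes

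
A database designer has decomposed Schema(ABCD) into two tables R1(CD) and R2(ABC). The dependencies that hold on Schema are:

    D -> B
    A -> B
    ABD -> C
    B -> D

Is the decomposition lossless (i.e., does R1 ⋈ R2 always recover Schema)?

No

Common attributes: R1 ∩ R2 = {C}.
No dependency enlarges {C}, so (C)⁺ = {C}.
The closure contains neither all of R1 = {CD} nor all of R2 = {ABC}, so the common attributes are not a superkey of either fragment. The join is lossy.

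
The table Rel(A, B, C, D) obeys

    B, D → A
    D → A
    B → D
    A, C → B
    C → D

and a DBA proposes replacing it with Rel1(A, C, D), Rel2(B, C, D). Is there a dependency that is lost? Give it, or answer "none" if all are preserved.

B, D → A: restricted closure across fragments reaches A.
D → A lies within Rel1.
B → D lies within Rel2.
A, C → B: restricted closure across fragments reaches B.
C → D lies within Rel1.
Every dependency is enforceable on the fragments, so the decomposition is dependency-preserving.

none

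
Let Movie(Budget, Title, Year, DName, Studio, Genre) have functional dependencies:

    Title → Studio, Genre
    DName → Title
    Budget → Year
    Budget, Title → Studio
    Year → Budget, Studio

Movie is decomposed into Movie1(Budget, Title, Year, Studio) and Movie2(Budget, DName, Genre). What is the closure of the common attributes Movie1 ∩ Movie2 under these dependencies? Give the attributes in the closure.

Movie1 ∩ Movie2 = {Budget}.
Budget → Year applies, adding Year
Year → Budget, Studio applies, adding Studio
Closure: {Budget, Year, Studio}.

Budget, Year, Studio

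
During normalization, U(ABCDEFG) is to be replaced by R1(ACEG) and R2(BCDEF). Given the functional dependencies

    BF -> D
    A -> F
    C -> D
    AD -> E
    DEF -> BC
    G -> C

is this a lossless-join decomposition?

Common attributes: R1 ∩ R2 = {CE}.
Closure of {CE}: C → D applies, adding D. So (CE)⁺ = {CDE}.
The closure contains neither all of R1 = {ACEG} nor all of R2 = {BCDEF}, so the common attributes are not a superkey of either fragment. The join is lossy.

No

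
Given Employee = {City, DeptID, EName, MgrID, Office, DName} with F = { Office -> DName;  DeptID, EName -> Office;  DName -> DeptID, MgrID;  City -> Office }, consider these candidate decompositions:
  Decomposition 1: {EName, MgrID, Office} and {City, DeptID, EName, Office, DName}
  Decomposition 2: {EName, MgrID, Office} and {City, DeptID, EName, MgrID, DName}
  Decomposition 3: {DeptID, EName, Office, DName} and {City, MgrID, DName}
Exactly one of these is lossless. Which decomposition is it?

Decomposition 1

Decomposition 1: common = {EName, Office}, closure = {DeptID, EName, MgrID, Office, DName} → lossless.
Decomposition 2: common = {EName, MgrID}, closure = {EName, MgrID} → lossy.
Decomposition 3: common = {DName}, closure = {DeptID, MgrID, DName} → lossy.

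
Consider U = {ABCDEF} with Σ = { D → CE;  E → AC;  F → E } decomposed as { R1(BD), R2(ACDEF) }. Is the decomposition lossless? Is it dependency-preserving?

Lossless test: (D)⁺ = {ACDE}, which is a superkey of neither fragment — lossy.
Dependency preservation: every FD's attributes lie within a single fragment, so each can be enforced locally — preserved.

lossy but dependency-preserving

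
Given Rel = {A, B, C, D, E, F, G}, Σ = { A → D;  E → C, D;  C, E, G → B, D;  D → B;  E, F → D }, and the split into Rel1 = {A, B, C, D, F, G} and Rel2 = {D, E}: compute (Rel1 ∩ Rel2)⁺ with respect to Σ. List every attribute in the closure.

Rel1 ∩ Rel2 = {D}.
D → B applies, adding B
Closure: {B, D}.

B, D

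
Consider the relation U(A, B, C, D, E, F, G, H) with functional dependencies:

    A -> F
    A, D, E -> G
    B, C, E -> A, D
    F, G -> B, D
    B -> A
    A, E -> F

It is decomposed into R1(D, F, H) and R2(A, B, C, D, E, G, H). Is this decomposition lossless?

Common attributes: R1 ∩ R2 = {D, H}.
No dependency enlarges {D, H}, so (D, H)⁺ = {D, H}.
The closure contains neither all of R1 = {D, F, H} nor all of R2 = {A, B, C, D, E, G, H}, so the common attributes are not a superkey of either fragment. The join is lossy.

No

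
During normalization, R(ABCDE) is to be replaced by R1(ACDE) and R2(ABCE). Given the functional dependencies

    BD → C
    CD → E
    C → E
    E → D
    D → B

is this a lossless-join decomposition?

Common attributes: R1 ∩ R2 = {ACE}.
Closure of {ACE}: E → D applies, adding D; D → B applies, adding B. So (ACE)⁺ = {ABCDE}.
This closure contains every attribute of R1, so R1 ∩ R2 → R1. The join is lossless.

Yes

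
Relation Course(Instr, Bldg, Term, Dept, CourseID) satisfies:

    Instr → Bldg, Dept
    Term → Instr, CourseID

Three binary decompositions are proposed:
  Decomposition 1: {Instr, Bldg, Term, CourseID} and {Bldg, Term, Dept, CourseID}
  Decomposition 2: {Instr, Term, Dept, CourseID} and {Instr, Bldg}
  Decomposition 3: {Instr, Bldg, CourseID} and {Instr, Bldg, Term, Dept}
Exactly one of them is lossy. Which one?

Decomposition 3

Decomposition 1: common = {Bldg, Term, CourseID}, closure = {Instr, Bldg, Term, Dept, CourseID} → lossless.
Decomposition 2: common = {Instr}, closure = {Instr, Bldg, Dept} → lossless.
Decomposition 3: common = {Instr, Bldg}, closure = {Instr, Bldg, Dept} → lossy.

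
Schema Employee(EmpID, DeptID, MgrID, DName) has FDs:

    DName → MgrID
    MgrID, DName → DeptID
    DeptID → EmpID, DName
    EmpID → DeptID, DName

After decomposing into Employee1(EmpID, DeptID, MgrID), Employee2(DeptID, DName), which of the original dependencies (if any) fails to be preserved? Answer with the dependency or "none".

none

DName → MgrID: restricted closure across fragments reaches MgrID.
MgrID, DName → DeptID: restricted closure across fragments reaches DeptID.
DeptID → EmpID, DName: restricted closure across fragments reaches EmpID, DName.
EmpID → DeptID, DName: restricted closure across fragments reaches DeptID, DName.
Every dependency is enforceable on the fragments, so the decomposition is dependency-preserving.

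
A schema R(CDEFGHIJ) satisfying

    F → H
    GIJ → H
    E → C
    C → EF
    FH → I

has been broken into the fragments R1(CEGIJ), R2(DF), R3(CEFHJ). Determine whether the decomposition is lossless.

Chase test. Columns are CDEFGHIJ; row i has aⱼ where attribute j ∈ Ri, else bᵢⱼ.
Initial tableau (one row per fragment):
  row 1: a1 b12 a3 b14 a5 b16 a7 a8
  row 2: b21 a2 b23 a4 b25 b26 b27 b28
  row 3: a1 b32 a3 a4 b35 a6 b37 a8
Rows 2 and 3 agree on F; apply F→H and equate their H entries.
Rows 1 and 3 agree on C; apply C→EF and equate their EF entries.
Rows 2 and 3 agree on FH; apply FH→I and equate their I entries.
Rows 1 and 2 agree on F; apply F→H and equate their H entries.
Rows 1 and 2 agree on FH; apply FH→I and equate their I entries.
No row becomes fully distinguished — the join is lossy.

No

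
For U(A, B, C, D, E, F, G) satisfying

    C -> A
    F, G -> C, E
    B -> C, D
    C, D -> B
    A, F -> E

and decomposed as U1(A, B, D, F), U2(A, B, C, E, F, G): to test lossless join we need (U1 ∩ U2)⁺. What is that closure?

A, B, C, D, E, F

U1 ∩ U2 = {A, B, F}.
B → C, D applies, adding C, D
A, F → E applies, adding E
Closure: {A, B, C, D, E, F}.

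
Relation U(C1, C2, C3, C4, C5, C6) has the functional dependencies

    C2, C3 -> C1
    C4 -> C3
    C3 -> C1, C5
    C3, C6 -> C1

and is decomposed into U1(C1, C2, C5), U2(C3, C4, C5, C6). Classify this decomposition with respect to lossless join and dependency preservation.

lossy and not dependency-preserving

Lossless test: (C5)⁺ = {C5}, which is a superkey of neither fragment — lossy.
Dependency preservation: the restricted closure of {C2, C3} across the fragments never reaches {C1}, so C2, C3 → C1 cannot be enforced without a join — not preserved.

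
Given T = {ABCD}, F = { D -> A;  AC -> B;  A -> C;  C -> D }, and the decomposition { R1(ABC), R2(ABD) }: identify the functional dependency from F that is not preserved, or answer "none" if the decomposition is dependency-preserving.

none

D → A lies within R2.
AC → B lies within R1.
A → C lies within R1.
C → D: restricted closure across fragments reaches D.
Every dependency is enforceable on the fragments, so the decomposition is dependency-preserving.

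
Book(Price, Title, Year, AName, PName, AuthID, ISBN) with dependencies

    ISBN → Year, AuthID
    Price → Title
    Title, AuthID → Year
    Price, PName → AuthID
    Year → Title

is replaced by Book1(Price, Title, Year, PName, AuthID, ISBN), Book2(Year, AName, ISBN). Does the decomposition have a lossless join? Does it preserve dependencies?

Lossless test: (Year, ISBN)⁺ = {Title, Year, AuthID, ISBN}, which is a superkey of neither fragment — lossy.
Dependency preservation: every FD's attributes lie within a single fragment, so each can be enforced locally — preserved.

lossy but dependency-preserving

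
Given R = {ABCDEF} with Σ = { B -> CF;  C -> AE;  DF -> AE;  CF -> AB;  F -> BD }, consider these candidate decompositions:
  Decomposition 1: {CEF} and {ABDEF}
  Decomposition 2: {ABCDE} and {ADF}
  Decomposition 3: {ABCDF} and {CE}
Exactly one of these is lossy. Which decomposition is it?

Decomposition 1: common = {EF}, closure = {ABCDEF} → lossless.
Decomposition 2: common = {AD}, closure = {AD} → lossy.
Decomposition 3: common = {C}, closure = {ACE} → lossless.

Decomposition 2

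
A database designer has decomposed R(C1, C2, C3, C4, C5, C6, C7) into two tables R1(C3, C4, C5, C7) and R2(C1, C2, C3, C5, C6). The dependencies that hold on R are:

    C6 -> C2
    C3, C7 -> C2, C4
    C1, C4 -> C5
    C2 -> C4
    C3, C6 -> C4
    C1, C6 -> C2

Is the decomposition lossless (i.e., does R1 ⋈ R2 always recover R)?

Common attributes: R1 ∩ R2 = {C3, C5}.
No dependency enlarges {C3, C5}, so (C3, C5)⁺ = {C3, C5}.
The closure contains neither all of R1 = {C3, C4, C5, C7} nor all of R2 = {C1, C2, C3, C5, C6}, so the common attributes are not a superkey of either fragment. The join is lossy.

No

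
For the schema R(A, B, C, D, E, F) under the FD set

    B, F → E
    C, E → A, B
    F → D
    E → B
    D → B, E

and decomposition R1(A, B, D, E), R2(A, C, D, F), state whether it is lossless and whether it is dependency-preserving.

lossless but not dependency-preserving

Lossless test: (A, D)⁺ = {A, B, D, E}, which contains all of one fragment — lossless.
Dependency preservation: the restricted closure of {C, E} across the fragments never reaches {A, B}, so C, E → A, B cannot be enforced without a join — not preserved.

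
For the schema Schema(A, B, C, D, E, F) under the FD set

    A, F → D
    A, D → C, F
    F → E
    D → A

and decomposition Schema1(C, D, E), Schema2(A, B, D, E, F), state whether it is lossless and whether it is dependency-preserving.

Lossless test: (D, E)⁺ = {A, C, D, E, F}, which contains all of one fragment — lossless.
Dependency preservation: A, D → C, F is not contained in any single fragment, but the restricted closure of its left-hand side across the fragments still reaches the right-hand side; the remaining FDs each lie inside some fragment. All dependencies are preserved.

lossless and dependency-preserving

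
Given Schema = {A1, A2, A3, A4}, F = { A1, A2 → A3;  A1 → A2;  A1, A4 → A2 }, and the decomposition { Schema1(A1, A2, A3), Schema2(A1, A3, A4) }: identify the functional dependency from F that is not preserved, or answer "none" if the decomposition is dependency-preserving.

A1, A2 → A3 lies within Schema1.
A1 → A2 lies within Schema1.
A1, A4 → A2: restricted closure across fragments reaches A2.
Every dependency is enforceable on the fragments, so the decomposition is dependency-preserving.

none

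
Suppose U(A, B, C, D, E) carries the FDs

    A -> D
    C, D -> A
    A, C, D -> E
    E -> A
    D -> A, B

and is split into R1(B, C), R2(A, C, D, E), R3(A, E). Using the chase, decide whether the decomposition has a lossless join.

Chase test. Columns are A, B, C, D, E; row i has aⱼ where attribute j ∈ Ri, else bᵢⱼ.
Initial tableau (one row per fragment):
  row 1: b11 a2 a3 b14 b15
  row 2: a1 b22 a3 a4 a5
  row 3: a1 b32 b33 b34 a5
Rows 2 and 3 agree on A; apply A→D and equate their D entries.
Rows 2 and 3 agree on D; apply D→A, B and equate their A, B entries.
No row becomes fully distinguished — the join is lossy.

No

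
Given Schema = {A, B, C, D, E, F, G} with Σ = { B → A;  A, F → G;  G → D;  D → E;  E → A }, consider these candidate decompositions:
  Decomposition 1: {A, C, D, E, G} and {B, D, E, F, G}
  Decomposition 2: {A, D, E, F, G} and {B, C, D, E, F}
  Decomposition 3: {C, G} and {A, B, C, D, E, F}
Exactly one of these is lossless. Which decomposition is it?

Decomposition 1: common = {D, E, G}, closure = {A, D, E, G} → lossy.
Decomposition 2: common = {D, E, F}, closure = {A, D, E, F, G} → lossless.
Decomposition 3: common = {C}, closure = {C} → lossy.

Decomposition 2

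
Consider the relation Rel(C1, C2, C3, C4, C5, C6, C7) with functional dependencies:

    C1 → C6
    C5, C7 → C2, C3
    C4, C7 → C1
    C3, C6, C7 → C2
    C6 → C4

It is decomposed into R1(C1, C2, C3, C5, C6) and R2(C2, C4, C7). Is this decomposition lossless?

No

Common attributes: R1 ∩ R2 = {C2}.
No dependency enlarges {C2}, so (C2)⁺ = {C2}.
The closure contains neither all of R1 = {C1, C2, C3, C5, C6} nor all of R2 = {C2, C4, C7}, so the common attributes are not a superkey of either fragment. The join is lossy.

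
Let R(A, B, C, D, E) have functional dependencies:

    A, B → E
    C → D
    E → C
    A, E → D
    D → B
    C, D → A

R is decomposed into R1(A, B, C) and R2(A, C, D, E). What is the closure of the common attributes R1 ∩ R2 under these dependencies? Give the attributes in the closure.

A, B, C, D, E

R1 ∩ R2 = {A, C}.
C → D applies, adding D
D → B applies, adding B
A, B → E applies, adding E
Closure: {A, B, C, D, E}.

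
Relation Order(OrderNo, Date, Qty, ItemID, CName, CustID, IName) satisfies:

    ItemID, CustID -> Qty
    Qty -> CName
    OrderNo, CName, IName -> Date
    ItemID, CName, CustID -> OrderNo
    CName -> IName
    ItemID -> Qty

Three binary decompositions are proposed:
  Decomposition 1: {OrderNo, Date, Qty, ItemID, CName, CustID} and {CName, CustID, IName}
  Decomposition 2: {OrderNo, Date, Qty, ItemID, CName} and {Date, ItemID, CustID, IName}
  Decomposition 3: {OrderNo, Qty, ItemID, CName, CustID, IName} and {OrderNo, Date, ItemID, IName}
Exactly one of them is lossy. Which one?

Decomposition 1: common = {CName, CustID}, closure = {CName, CustID, IName} → lossless.
Decomposition 2: common = {Date, ItemID}, closure = {Date, Qty, ItemID, CName, IName} → lossy.
Decomposition 3: common = {OrderNo, ItemID, IName}, closure = {OrderNo, Date, Qty, ItemID, CName, IName} → lossless.

Decomposition 2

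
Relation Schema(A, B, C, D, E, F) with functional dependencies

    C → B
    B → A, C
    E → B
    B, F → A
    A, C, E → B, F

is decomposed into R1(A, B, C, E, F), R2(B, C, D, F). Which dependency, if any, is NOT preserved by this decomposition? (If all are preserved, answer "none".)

C → B lies within R1.
B → A, C lies within R1.
E → B lies within R1.
B, F → A lies within R1.
A, C, E → B, F lies within R1.
Every dependency is enforceable on the fragments, so the decomposition is dependency-preserving.

none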